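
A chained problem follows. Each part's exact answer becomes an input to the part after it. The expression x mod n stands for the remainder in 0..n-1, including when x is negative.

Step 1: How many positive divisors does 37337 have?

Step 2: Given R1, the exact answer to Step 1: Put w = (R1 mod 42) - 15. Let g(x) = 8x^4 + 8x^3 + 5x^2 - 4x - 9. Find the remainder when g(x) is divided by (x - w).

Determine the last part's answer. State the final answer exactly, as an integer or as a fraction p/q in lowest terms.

211800

Step 1: 37337 is prime, so its only divisors are 1 and 37337; count = 2; answer 2
Step 2: R1 = 2; w = -13; remainder = value at the root: 8*(-13)^4 + 8*(-13)^3 + 5*(-13)^2 - 4*(-13)^1 - 9 = (228488) + (-17576) + (845) + (52) + (-9) = 211800; answer 211800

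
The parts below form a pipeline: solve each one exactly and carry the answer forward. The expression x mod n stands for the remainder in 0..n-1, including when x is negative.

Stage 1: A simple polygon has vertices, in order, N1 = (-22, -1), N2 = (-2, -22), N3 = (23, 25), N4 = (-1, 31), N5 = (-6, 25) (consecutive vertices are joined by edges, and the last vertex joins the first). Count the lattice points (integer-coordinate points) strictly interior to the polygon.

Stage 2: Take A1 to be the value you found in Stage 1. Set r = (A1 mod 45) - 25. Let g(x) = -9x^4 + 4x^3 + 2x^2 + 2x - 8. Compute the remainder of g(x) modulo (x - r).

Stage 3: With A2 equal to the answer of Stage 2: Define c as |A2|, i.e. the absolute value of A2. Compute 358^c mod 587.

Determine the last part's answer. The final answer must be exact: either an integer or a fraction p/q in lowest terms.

538

Stage 1: cross terms: (-22*-22 - -2*-1)=482, (-2*25 - 23*-22)=456, (23*31 - -1*25)=738, (-1*25 - -6*31)=161, (-6*-1 - -22*25)=556; twice the area = |2393| = 2393; area = 2393/2; boundary points = 1 + 1 + 6 + 1 + 2 = 11; strictly interior points = area - boundary/2 + 1 = 1192; answer 1192
Stage 2: A1 = 1192; r = -3; remainder = value at the root: -9*(-3)^4 + 4*(-3)^3 + 2*(-3)^2 + 2*(-3)^1 - 8 = (-729) + (-108) + (18) + (-6) + (-8) = -833; answer -833
Stage 3: A2 = -833; c = 833; squarings mod 587: 358^1=358, 358^2=198, 358^4=462, 358^8=363, 358^16=281, 358^32=303, 358^64=237, 358^128=404, 358^256=30, 358^512=313; 358^833 = 358^1 * 358^64 * 358^256 * 358^512 = 538 (mod 587); answer 538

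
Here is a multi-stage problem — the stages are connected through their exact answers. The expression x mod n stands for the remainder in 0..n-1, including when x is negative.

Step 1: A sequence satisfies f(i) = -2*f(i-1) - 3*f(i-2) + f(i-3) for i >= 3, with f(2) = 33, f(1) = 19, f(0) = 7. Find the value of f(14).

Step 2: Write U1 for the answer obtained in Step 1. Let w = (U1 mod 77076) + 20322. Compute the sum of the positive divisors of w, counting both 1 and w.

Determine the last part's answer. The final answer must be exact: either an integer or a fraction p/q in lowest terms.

91584

Step 1: f(3) = -2*(33) - 3*(19) + 1*(7) = -116; iterating: f(3)=-116, f(4)=152, f(5)=77, f(6)=-726, f(7)=1373, f(8)=-491, f(9)=-3863, f(10)=10572, f(11)=-10046, f(12)=-15487, f(13)=71684, f(14)=-106953; answer -106953
Step 2: U1 = -106953; w = 67521; 67521 = 3 * 71 * 317; sigma = (1 + 3) * (1 + 71) * (1 + 317) = 4 * 72 * 318 = 91584; answer 91584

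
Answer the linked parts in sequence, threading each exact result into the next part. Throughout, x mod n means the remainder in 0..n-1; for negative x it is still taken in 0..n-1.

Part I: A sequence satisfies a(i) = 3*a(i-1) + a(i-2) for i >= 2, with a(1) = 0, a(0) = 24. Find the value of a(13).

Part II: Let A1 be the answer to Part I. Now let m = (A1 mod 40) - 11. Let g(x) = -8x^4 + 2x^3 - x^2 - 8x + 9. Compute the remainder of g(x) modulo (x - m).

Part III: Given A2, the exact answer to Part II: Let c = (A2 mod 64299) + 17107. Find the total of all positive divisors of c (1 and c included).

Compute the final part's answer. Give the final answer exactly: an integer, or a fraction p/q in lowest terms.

Part I: a(2) = 3*(0) + 1*(24) = 24; iterating: a(2)=24, a(3)=72, a(4)=240, a(5)=792, a(6)=2616, a(7)=8640, a(8)=28536, a(9)=94248, a(10)=311280, a(11)=1028088, a(12)=3395544, a(13)=11214720; answer 11214720
Part II: A1 = 11214720; m = -11; remainder = value at the root: -8*(-11)^4 + 2*(-11)^3 - 1*(-11)^2 - 8*(-11)^1 + 9 = (-117128) + (-2662) + (-121) + (88) + (9) = -119814; answer -119814
Part III: A2 = -119814; c = 25891; 25891 = 17 * 1523; sigma = (1 + 17) * (1 + 1523) = 18 * 1524 = 27432; answer 27432

27432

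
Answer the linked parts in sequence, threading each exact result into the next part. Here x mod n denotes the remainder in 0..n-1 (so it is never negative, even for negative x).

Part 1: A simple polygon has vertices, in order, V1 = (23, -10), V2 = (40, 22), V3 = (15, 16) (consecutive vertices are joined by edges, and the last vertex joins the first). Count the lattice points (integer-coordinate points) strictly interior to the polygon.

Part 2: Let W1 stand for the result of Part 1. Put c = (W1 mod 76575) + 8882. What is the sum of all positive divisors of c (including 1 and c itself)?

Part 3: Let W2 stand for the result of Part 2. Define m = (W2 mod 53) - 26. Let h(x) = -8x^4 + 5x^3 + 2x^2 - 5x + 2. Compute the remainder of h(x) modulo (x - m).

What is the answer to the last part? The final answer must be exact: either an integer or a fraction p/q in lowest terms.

-35158

Part 1: cross terms: (23*22 - 40*-10)=906, (40*16 - 15*22)=310, (15*-10 - 23*16)=-518; twice the area = |698| = 698; area = 349; boundary points = 1 + 1 + 2 = 4; strictly interior points = area - boundary/2 + 1 = 348; answer 348
Part 2: W1 = 348; c = 9230; 9230 = 2 * 5 * 13 * 71; sigma = (1 + 2) * (1 + 5) * (1 + 13) * (1 + 71) = 3 * 6 * 14 * 72 = 18144; answer 18144
Part 3: W2 = 18144; m = -8; remainder = value at the root: -8*(-8)^4 + 5*(-8)^3 + 2*(-8)^2 - 5*(-8)^1 + 2 = (-32768) + (-2560) + (128) + (40) + (2) = -35158; answer -35158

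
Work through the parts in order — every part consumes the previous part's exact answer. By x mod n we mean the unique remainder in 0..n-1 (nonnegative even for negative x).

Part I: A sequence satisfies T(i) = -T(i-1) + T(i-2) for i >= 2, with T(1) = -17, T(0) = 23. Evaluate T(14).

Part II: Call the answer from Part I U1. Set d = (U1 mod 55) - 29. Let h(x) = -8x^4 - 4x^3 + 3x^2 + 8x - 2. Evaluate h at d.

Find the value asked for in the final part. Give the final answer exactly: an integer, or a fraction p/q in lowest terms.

-2707586

Part I: T(2) = -1*(-17) + 1*(23) = 40; iterating: T(2)=40, T(3)=-57, T(4)=97, T(5)=-154, T(6)=251, T(7)=-405, T(8)=656, T(9)=-1061, T(10)=1717, T(11)=-2778, T(12)=4495, T(13)=-7273, T(14)=11768; answer 11768
Part II: U1 = 11768; d = 24; -8*(24)^4 - 4*(24)^3 + 3*(24)^2 + 8*(24)^1 - 2 = (-2654208) + (-55296) + (1728) + (192) + (-2) = -2707586; answer -2707586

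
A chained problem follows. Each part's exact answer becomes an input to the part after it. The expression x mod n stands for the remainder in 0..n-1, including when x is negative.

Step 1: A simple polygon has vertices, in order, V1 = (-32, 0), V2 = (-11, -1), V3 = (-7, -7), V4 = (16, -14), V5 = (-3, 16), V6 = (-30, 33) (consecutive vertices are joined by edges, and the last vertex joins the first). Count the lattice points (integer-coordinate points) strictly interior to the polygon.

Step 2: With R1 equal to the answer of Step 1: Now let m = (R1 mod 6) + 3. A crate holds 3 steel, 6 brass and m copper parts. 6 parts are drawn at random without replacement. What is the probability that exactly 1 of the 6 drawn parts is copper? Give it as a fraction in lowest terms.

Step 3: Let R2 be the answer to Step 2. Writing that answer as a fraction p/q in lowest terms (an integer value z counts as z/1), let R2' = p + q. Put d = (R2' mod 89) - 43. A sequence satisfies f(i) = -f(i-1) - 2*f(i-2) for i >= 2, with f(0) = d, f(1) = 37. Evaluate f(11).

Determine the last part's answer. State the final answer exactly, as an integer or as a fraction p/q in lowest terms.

Step 1: cross terms: (-32*-1 - -11*0)=32, (-11*-7 - -7*-1)=70, (-7*-14 - 16*-7)=210, (16*16 - -3*-14)=214, (-3*33 - -30*16)=381, (-30*0 - -32*33)=1056; twice the area = |1963| = 1963; area = 1963/2; boundary points = 1 + 2 + 1 + 1 + 1 + 1 = 7; strictly interior points = area - boundary/2 + 1 = 979; answer 979
Step 2: R1 = 979; m = 4; total draws C(13,6) = 1716; favorable C(4,1)*C(9,5) = 504; P = 42/143; answer 42/143
Step 3: R2 = 42/143; threaded value p + q = 185; d = -36; f(2) = -1*(37) - 2*(-36) = 35; iterating: f(2)=35, f(3)=-109, f(4)=39, f(5)=179, f(6)=-257, f(7)=-101, f(8)=615, f(9)=-413, f(10)=-817, f(11)=1643; answer 1643

1643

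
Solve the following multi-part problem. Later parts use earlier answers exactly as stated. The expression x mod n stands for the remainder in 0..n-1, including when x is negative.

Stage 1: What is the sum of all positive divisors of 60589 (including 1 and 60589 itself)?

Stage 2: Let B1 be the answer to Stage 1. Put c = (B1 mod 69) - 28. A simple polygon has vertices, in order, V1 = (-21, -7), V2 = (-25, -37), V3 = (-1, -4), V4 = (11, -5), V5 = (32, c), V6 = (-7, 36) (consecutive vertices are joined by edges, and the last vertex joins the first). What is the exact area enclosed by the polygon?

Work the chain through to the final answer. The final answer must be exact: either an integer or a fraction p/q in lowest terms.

Stage 1: 60589 is prime, so its only divisors are 1 and 60589; sigma = 1 + 60589 = 60590; answer 60590
Stage 2: B1 = 60590; c = -20; cross terms: (-21*-37 - -25*-7)=602, (-25*-4 - -1*-37)=63, (-1*-5 - 11*-4)=49, (11*-20 - 32*-5)=-60, (32*36 - -7*-20)=1012, (-7*-7 - -21*36)=805; twice the area = |2471| = 2471; area = 2471/2; answer 2471/2

2471/2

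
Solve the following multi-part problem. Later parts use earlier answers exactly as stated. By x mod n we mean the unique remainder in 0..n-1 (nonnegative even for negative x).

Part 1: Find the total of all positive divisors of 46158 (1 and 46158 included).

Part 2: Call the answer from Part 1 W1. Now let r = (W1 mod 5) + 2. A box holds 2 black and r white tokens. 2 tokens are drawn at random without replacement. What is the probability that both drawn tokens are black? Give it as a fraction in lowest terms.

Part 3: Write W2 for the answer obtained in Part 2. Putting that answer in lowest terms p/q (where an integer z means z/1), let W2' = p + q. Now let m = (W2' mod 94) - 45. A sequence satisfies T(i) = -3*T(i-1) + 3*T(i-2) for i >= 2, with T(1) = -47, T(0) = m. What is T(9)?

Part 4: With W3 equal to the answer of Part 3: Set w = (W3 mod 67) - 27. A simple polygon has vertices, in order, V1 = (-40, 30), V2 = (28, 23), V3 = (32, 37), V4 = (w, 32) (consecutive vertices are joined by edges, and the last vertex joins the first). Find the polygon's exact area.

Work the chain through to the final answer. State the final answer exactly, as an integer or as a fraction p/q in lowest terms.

711/2

Part 1: 46158 = 2 * 3 * 7^2 * 157; sigma = (1 + 2) * (1 + 3) * (1 + 7 + 49) * (1 + 157) = 3 * 4 * 57 * 158 = 108072; answer 108072
Part 2: W1 = 108072; r = 4; total draws C(6,2) = 15; favorable C(2,2) = 1; P = 1/15; answer 1/15
Part 3: W2 = 1/15; threaded value p + q = 16; m = -29; T(2) = -3*(-47) + 3*(-29) = 54; iterating: T(2)=54, T(3)=-303, T(4)=1071, T(5)=-4122, T(6)=15579, T(7)=-59103, T(8)=224046, T(9)=-849447; answer -849447
Part 4: W3 = -849447; w = 19; cross terms: (-40*23 - 28*30)=-1760, (28*37 - 32*23)=300, (32*32 - 19*37)=321, (19*30 - -40*32)=1850; twice the area = |711| = 711; area = 711/2; answer 711/2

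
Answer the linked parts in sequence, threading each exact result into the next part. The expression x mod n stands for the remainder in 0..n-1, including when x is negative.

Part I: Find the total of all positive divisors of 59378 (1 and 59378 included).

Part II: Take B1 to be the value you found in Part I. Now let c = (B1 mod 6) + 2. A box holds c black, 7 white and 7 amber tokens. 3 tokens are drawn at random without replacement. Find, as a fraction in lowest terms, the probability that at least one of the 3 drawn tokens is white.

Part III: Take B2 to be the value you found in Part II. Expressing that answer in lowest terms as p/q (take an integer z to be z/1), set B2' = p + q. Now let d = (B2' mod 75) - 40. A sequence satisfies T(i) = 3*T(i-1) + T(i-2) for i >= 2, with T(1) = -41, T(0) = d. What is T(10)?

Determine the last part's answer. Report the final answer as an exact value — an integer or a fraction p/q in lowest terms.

-1795227

Part I: 59378 = 2 * 11 * 2699; sigma = (1 + 2) * (1 + 11) * (1 + 2699) = 3 * 12 * 2700 = 97200; answer 97200
Part II: B1 = 97200; c = 2; total draws C(16,3) = 560; complement C(9,3) = 84; favorable 560 - 84 = 476; P = 17/20; answer 17/20
Part III: B2 = 17/20; threaded value p + q = 37; d = -3; T(2) = 3*(-41) + 1*(-3) = -126; iterating: T(2)=-126, T(3)=-419, T(4)=-1383, T(5)=-4568, T(6)=-15087, T(7)=-49829, T(8)=-164574, T(9)=-543551, T(10)=-1795227; answer -1795227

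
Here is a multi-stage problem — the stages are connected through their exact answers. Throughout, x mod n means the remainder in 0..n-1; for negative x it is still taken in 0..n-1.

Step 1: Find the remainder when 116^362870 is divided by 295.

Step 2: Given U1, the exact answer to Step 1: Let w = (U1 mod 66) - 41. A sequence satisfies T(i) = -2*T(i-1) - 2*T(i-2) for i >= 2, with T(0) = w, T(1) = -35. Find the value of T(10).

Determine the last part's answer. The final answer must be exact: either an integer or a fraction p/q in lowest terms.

1184

Step 1: squarings mod 295: 116^1=116, 116^2=181, 116^4=16, 116^8=256, 116^16=46, 116^32=51, 116^64=241, 116^128=261, 116^256=271, 116^512=281, 116^1024=196, 116^2048=66, 116^4096=226, 116^8192=41, 116^16384=206, 116^32768=251, 116^65536=166, 116^131072=121, 116^262144=186; 116^362870 = 116^2 * 116^4 * 116^16 * 116^32 * 116^64 * 116^256 * 116^2048 * 116^32768 * 116^65536 * 116^262144 = 171 (mod 295); answer 171
Step 2: U1 = 171; w = -2; T(2) = -2*(-35) - 2*(-2) = 74; iterating: T(2)=74, T(3)=-78, T(4)=8, T(5)=140, T(6)=-296, T(7)=312, T(8)=-32, T(9)=-560, T(10)=1184; answer 1184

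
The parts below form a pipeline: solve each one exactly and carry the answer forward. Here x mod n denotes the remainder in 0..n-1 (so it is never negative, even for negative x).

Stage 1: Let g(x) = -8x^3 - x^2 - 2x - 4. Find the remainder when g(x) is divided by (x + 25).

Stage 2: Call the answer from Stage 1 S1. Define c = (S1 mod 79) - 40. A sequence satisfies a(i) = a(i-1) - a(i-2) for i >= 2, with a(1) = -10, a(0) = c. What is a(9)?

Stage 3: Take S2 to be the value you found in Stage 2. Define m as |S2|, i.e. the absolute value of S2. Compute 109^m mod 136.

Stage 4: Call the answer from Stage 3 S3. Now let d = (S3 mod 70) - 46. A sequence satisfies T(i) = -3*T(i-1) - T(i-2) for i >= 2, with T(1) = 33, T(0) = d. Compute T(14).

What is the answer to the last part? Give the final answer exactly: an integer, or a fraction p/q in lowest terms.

Stage 1: remainder = value at the root: -8*(-25)^3 - 1*(-25)^2 - 2*(-25)^1 - 4 = (125000) + (-625) + (50) + (-4) = 124421; answer 124421
Stage 2: S1 = 124421; c = 35; a(2) = 1*(-10) - 1*(35) = -45; iterating: a(2)=-45, a(3)=-35, a(4)=10, a(5)=45, a(6)=35, a(7)=-10, a(8)=-45, a(9)=-35; answer -35
Stage 3: S2 = -35; m = 35; squarings mod 136: 109^1=109, 109^2=49, 109^4=89, 109^8=33, 109^16=1, 109^32=1; 109^35 = 109^1 * 109^2 * 109^32 = 37 (mod 136); answer 37
Stage 4: S3 = 37; d = -9; T(2) = -3*(33) - 1*(-9) = -90; iterating: T(2)=-90, T(3)=237, T(4)=-621, T(5)=1626, T(6)=-4257, T(7)=11145, T(8)=-29178, T(9)=76389, T(10)=-199989, T(11)=523578, T(12)=-1370745, T(13)=3588657, T(14)=-9395226; answer -9395226

-9395226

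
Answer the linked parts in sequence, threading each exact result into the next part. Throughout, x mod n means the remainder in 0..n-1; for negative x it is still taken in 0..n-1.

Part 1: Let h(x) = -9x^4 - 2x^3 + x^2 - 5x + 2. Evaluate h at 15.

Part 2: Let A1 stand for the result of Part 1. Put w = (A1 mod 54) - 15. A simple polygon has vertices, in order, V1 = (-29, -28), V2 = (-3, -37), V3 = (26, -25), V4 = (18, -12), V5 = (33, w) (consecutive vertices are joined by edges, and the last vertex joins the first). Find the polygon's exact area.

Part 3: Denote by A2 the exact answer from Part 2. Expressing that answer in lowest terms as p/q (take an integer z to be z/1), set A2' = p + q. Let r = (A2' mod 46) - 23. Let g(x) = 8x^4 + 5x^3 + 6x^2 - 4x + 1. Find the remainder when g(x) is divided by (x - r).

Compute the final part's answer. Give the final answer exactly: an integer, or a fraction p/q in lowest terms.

Part 1: -9*(15)^4 - 2*(15)^3 + 1*(15)^2 - 5*(15)^1 + 2 = (-455625) + (-6750) + (225) + (-75) + (2) = -462223; answer -462223
Part 2: A1 = -462223; w = 2; cross terms: (-29*-37 - -3*-28)=989, (-3*-25 - 26*-37)=1037, (26*-12 - 18*-25)=138, (18*2 - 33*-12)=432, (33*-28 - -29*2)=-866; twice the area = |1730| = 1730; area = 865; answer 865
Part 3: A2 = 865; threaded value p + q = 866; r = 15; remainder = value at the root: 8*(15)^4 + 5*(15)^3 + 6*(15)^2 - 4*(15)^1 + 1 = (405000) + (16875) + (1350) + (-60) + (1) = 423166; answer 423166

423166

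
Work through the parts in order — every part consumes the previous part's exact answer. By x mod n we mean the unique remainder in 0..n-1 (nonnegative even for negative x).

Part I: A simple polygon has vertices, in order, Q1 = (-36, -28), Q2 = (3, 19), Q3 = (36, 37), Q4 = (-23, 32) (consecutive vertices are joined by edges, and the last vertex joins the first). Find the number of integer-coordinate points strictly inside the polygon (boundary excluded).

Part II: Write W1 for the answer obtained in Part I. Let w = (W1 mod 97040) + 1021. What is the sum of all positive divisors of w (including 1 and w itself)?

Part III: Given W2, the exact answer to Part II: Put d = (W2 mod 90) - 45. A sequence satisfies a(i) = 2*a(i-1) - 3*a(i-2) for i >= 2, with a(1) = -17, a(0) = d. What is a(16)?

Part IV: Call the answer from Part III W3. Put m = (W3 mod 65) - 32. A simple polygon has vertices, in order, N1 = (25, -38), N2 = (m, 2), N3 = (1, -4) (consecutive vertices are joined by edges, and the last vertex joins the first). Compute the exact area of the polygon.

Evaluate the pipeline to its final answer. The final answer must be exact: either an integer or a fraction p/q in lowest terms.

Part I: cross terms: (-36*19 - 3*-28)=-600, (3*37 - 36*19)=-573, (36*32 - -23*37)=2003, (-23*-28 - -36*32)=1796; twice the area = |2626| = 2626; area = 1313; boundary points = 1 + 3 + 1 + 1 = 6; strictly interior points = area - boundary/2 + 1 = 1311; answer 1311
Part II: W1 = 1311; w = 2332; 2332 = 2^2 * 11 * 53; sigma = (1 + 2 + 4) * (1 + 11) * (1 + 53) = 7 * 12 * 54 = 4536; answer 4536
Part III: W2 = 4536; d = -9; a(2) = 2*(-17) - 3*(-9) = -7; iterating: a(2)=-7, a(3)=37, a(4)=95, a(5)=79, a(6)=-127, a(7)=-491, a(8)=-601, a(9)=271, a(10)=2345, a(11)=3877, a(12)=719, a(13)=-10193, a(14)=-22543, a(15)=-14507, a(16)=38615; answer 38615
Part IV: W3 = 38615; m = -27; cross terms: (25*2 - -27*-38)=-976, (-27*-4 - 1*2)=106, (1*-38 - 25*-4)=62; twice the area = |-808| = 808; area = 404; answer 404

404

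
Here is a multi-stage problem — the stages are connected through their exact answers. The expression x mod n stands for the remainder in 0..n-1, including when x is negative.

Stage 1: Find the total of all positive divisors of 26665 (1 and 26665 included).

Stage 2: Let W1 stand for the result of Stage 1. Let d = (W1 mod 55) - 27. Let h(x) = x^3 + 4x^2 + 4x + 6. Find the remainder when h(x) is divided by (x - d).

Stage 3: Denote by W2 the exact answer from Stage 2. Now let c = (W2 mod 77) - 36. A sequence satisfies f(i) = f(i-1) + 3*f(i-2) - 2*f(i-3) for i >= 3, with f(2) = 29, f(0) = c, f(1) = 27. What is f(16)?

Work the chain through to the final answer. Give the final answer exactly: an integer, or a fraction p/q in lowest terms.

Stage 1: 26665 = 5 * 5333; sigma = (1 + 5) * (1 + 5333) = 6 * 5334 = 32004; answer 32004
Stage 2: W1 = 32004; d = 22; remainder = value at the root: 1*(22)^3 + 4*(22)^2 + 4*(22)^1 + 6 = (10648) + (1936) + (88) + (6) = 12678; answer 12678
Stage 3: W2 = 12678; c = 14; f(3) = 1*(29) + 3*(27) - 2*(14) = 82; iterating: f(3)=82, f(4)=115, f(5)=303, f(6)=484, f(7)=1163, f(8)=2009, f(9)=4530, f(10)=8231, f(11)=17803, f(12)=33436, f(13)=70383, f(14)=135085, f(15)=279362, f(16)=543851; answer 543851

543851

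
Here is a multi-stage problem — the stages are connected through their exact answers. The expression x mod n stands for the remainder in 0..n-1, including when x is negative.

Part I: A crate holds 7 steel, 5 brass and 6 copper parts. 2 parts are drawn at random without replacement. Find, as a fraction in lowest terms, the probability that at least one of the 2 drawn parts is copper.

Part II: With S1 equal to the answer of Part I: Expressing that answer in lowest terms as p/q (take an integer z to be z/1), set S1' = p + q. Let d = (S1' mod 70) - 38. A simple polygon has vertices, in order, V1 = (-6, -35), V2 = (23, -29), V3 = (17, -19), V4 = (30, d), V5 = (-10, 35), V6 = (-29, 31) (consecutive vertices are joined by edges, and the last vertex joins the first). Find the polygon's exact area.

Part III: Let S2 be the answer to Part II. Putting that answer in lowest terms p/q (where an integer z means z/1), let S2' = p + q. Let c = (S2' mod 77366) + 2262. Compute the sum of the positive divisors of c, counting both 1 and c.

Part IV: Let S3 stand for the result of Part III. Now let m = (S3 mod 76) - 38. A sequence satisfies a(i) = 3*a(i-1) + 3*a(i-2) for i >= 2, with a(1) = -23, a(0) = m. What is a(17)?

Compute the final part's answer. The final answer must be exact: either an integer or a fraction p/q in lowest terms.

Part I: total draws C(18,2) = 153; complement C(12,2) = 66; favorable 153 - 66 = 87; P = 29/51; answer 29/51
Part II: S1 = 29/51; threaded value p + q = 80; d = -28; cross terms: (-6*-29 - 23*-35)=979, (23*-19 - 17*-29)=56, (17*-28 - 30*-19)=94, (30*35 - -10*-28)=770, (-10*31 - -29*35)=705, (-29*-35 - -6*31)=1201; twice the area = |3805| = 3805; area = 3805/2; answer 3805/2
Part III: S2 = 3805/2; threaded value p + q = 3807; c = 6069; 6069 = 3 * 7 * 17^2; sigma = (1 + 3) * (1 + 7) * (1 + 17 + 289) = 4 * 8 * 307 = 9824; answer 9824
Part IV: S3 = 9824; m = -18; a(2) = 3*(-23) + 3*(-18) = -123; iterating: a(2)=-123, a(3)=-438, a(4)=-1683, a(5)=-6363, a(6)=-24138, a(7)=-91503, a(8)=-346923, a(9)=-1315278, a(10)=-4986603, a(11)=-18905643, a(12)=-71676738, a(13)=-271747143, a(14)=-1030271643, a(15)=-3906056358, a(16)=-14808984003, a(17)=-56145121083; answer -56145121083

-56145121083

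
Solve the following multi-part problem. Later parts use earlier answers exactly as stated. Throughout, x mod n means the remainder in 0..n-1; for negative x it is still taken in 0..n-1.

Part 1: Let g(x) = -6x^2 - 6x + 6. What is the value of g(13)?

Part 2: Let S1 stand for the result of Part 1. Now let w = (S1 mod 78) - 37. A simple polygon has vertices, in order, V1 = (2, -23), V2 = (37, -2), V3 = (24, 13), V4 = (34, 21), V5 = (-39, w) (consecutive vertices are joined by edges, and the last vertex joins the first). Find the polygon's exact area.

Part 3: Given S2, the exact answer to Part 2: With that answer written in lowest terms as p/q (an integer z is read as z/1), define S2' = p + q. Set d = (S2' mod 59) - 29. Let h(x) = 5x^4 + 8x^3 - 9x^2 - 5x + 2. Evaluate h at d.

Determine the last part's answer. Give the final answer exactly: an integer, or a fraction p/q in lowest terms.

26291

Part 1: -6*(13)^2 - 6*(13)^1 + 6 = (-1014) + (-78) + (6) = -1086; answer -1086
Part 2: S1 = -1086; w = -31; cross terms: (2*-2 - 37*-23)=847, (37*13 - 24*-2)=529, (24*21 - 34*13)=62, (34*-31 - -39*21)=-235, (-39*-23 - 2*-31)=959; twice the area = |2162| = 2162; area = 1081; answer 1081
Part 3: S2 = 1081; threaded value p + q = 1082; d = -9; 5*(-9)^4 + 8*(-9)^3 - 9*(-9)^2 - 5*(-9)^1 + 2 = (32805) + (-5832) + (-729) + (45) + (2) = 26291; answer 26291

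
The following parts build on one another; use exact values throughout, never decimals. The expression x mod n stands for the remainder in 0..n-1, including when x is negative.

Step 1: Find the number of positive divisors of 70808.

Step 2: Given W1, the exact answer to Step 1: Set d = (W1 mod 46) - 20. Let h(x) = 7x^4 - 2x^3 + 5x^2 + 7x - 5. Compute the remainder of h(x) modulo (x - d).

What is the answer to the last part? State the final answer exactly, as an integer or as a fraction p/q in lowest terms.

Step 1: 70808 = 2^3 * 53 * 167; number of divisors = (3+1) * (1+1) * (1+1) = 16; answer 16
Step 2: W1 = 16; d = -4; remainder = value at the root: 7*(-4)^4 - 2*(-4)^3 + 5*(-4)^2 + 7*(-4)^1 - 5 = (1792) + (128) + (80) + (-28) + (-5) = 1967; answer 1967

1967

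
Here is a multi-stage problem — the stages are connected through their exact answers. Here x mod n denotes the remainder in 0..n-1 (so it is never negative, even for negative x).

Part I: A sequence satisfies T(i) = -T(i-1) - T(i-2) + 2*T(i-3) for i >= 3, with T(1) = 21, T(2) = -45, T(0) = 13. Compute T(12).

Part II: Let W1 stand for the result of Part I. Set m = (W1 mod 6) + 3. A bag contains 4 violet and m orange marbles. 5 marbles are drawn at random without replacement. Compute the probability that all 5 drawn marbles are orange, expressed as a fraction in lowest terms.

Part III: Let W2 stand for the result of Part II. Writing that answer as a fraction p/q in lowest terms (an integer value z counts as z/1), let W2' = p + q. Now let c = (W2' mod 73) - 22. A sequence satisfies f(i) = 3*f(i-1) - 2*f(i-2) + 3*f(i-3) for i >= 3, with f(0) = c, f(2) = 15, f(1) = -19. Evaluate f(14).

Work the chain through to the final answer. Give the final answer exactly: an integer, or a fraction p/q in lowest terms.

Part I: T(3) = -1*(-45) - 1*(21) + 2*(13) = 50; iterating: T(3)=50, T(4)=37, T(5)=-177, T(6)=240, T(7)=11, T(8)=-605, T(9)=1074, T(10)=-447, T(11)=-1837, T(12)=4432; answer 4432
Part II: W1 = 4432; m = 7; total draws C(11,5) = 462; favorable C(7,5) = 21; P = 1/22; answer 1/22
Part III: W2 = 1/22; threaded value p + q = 23; c = 1; f(3) = 3*(15) - 2*(-19) + 3*(1) = 86; iterating: f(3)=86, f(4)=171, f(5)=386, f(6)=1074, f(7)=2963, f(8)=7899, f(9)=20993, f(10)=56070, f(11)=149921, f(12)=400602, f(13)=1070174, f(14)=2859081; answer 2859081

2859081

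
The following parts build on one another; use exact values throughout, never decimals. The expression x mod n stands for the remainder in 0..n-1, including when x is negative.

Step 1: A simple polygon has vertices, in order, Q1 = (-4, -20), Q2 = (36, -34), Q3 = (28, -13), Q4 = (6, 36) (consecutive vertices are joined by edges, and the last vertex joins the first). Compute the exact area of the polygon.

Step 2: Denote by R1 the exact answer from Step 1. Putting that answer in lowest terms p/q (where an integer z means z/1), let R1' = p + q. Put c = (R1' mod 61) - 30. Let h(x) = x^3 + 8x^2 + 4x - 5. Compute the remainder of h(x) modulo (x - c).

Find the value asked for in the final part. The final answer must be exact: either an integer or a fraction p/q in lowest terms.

-9317

Step 1: cross terms: (-4*-34 - 36*-20)=856, (36*-13 - 28*-34)=484, (28*36 - 6*-13)=1086, (6*-20 - -4*36)=24; twice the area = |2450| = 2450; area = 1225; answer 1225
Step 2: R1 = 1225; threaded value p + q = 1226; c = -24; remainder = value at the root: 1*(-24)^3 + 8*(-24)^2 + 4*(-24)^1 - 5 = (-13824) + (4608) + (-96) + (-5) = -9317; answer -9317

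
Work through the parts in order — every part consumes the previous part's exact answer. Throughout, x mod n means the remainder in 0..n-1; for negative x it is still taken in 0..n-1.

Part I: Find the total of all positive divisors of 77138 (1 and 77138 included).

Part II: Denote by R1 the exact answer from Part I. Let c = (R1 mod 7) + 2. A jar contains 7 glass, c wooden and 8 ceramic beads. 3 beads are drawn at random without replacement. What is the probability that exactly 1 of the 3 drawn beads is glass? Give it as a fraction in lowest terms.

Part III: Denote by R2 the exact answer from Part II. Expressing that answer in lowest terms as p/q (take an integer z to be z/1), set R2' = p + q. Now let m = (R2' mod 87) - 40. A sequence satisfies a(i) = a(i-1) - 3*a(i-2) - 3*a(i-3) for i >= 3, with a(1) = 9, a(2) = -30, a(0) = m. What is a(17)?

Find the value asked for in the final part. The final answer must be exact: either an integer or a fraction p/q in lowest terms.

185937

Part I: 77138 = 2 * 38569; sigma = (1 + 2) * (1 + 38569) = 3 * 38570 = 115710; answer 115710
Part II: R1 = 115710; c = 2; total draws C(17,3) = 680; favorable C(7,1)*C(10,2) = 315; P = 63/136; answer 63/136
Part III: R2 = 63/136; threaded value p + q = 199; m = -15; a(3) = 1*(-30) - 3*(9) - 3*(-15) = -12; iterating: a(3)=-12, a(4)=51, a(5)=177, a(6)=60, a(7)=-624, a(8)=-1335, a(9)=357, a(10)=6234, a(11)=9168, a(12)=-10605, a(13)=-56811, a(14)=-52500, a(15)=149748, a(16)=477681, a(17)=185937; answer 185937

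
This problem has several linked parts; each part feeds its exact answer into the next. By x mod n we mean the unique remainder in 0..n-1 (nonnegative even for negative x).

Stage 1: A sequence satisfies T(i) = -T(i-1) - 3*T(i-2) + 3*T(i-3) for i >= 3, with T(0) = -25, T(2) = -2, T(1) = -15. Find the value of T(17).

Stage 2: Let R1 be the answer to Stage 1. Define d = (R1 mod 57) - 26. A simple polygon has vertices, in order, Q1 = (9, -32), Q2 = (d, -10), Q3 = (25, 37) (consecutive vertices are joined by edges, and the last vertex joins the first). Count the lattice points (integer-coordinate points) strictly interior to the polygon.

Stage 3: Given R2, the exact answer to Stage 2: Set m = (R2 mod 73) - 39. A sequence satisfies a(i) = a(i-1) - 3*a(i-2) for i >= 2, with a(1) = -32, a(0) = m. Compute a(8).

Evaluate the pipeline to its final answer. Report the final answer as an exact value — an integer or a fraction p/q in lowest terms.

Stage 1: T(3) = -1*(-2) - 3*(-15) + 3*(-25) = -28; iterating: T(3)=-28, T(4)=-11, T(5)=89, T(6)=-140, T(7)=-160, T(8)=847, T(9)=-787, T(10)=-2234, T(11)=7136, T(12)=-2795, T(13)=-25315, T(14)=55108, T(15)=12452, T(16)=-253721, T(17)=381689; answer 381689
Stage 2: R1 = 381689; d = -9; cross terms: (9*-10 - -9*-32)=-378, (-9*37 - 25*-10)=-83, (25*-32 - 9*37)=-1133; twice the area = |-1594| = 1594; area = 797; boundary points = 2 + 1 + 1 = 4; strictly interior points = area - boundary/2 + 1 = 796; answer 796
Stage 3: R2 = 796; m = 27; a(2) = 1*(-32) - 3*(27) = -113; iterating: a(2)=-113, a(3)=-17, a(4)=322, a(5)=373, a(6)=-593, a(7)=-1712, a(8)=67; answer 67

67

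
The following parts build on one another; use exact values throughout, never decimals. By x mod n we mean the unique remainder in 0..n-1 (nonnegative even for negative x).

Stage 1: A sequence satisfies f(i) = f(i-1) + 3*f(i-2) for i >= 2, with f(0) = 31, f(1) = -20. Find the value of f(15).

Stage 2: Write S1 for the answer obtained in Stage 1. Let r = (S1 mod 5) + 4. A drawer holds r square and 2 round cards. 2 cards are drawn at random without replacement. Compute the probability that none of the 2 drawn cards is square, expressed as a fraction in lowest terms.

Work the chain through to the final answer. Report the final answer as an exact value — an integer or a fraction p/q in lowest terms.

Stage 1: f(2) = 1*(-20) + 3*(31) = 73; iterating: f(2)=73, f(3)=13, f(4)=232, f(5)=271, f(6)=967, f(7)=1780, f(8)=4681, f(9)=10021, f(10)=24064, f(11)=54127, f(12)=126319, f(13)=288700, f(14)=667657, f(15)=1533757; answer 1533757
Stage 2: S1 = 1533757; r = 6; total draws C(8,2) = 28; favorable C(2,2) = 1; P = 1/28; answer 1/28

1/28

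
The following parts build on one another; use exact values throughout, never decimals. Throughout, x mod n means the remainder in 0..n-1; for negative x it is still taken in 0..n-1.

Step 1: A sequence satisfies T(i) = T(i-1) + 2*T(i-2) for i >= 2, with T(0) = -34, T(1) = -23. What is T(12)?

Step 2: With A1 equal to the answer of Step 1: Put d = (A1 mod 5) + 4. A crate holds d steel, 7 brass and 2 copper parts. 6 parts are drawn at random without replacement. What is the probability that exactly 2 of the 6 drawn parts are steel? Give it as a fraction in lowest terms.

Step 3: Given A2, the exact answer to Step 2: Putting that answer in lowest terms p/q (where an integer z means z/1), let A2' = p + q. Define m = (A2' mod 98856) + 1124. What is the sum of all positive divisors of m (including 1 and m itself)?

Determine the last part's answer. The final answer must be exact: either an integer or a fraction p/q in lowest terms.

Step 1: T(2) = 1*(-23) + 2*(-34) = -91; iterating: T(2)=-91, T(3)=-137, T(4)=-319, T(5)=-593, T(6)=-1231, T(7)=-2417, T(8)=-4879, T(9)=-9713, T(10)=-19471, T(11)=-38897, T(12)=-77839; answer -77839
Step 2: A1 = -77839; d = 5; total draws C(14,6) = 3003; favorable C(5,2)*C(9,4) = 1260; P = 60/143; answer 60/143
Step 3: A2 = 60/143; threaded value p + q = 203; m = 1327; 1327 is prime, so its only divisors are 1 and 1327; sigma = 1 + 1327 = 1328; answer 1328

1328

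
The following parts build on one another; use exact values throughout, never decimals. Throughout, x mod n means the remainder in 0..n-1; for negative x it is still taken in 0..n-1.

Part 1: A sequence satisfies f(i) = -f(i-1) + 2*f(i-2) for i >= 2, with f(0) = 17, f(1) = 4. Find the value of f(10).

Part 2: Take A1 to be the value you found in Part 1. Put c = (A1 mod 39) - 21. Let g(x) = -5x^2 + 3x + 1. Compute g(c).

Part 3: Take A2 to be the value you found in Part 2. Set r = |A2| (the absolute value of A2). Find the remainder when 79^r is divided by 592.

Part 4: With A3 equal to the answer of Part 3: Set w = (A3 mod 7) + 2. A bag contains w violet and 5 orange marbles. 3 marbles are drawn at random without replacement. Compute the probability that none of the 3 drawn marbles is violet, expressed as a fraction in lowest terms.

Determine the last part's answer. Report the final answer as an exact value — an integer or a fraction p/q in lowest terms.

Part 1: f(2) = -1*(4) + 2*(17) = 30; iterating: f(2)=30, f(3)=-22, f(4)=82, f(5)=-126, f(6)=290, f(7)=-542, f(8)=1122, f(9)=-2206, f(10)=4450; answer 4450
Part 2: A1 = 4450; c = -17; -5*(-17)^2 + 3*(-17)^1 + 1 = (-1445) + (-51) + (1) = -1495; answer -1495
Part 3: A2 = -1495; r = 1495; squarings mod 592: 79^1=79, 79^2=321, 79^4=33, 79^8=497, 79^16=145, 79^32=305, 79^64=81, 79^128=49, 79^256=33, 79^512=497, 79^1024=145; 79^1495 = 79^1 * 79^2 * 79^4 * 79^16 * 79^64 * 79^128 * 79^256 * 79^1024 = 143 (mod 592); answer 143
Part 4: A3 = 143; w = 5; total draws C(10,3) = 120; favorable C(5,3) = 10; P = 1/12; answer 1/12

1/12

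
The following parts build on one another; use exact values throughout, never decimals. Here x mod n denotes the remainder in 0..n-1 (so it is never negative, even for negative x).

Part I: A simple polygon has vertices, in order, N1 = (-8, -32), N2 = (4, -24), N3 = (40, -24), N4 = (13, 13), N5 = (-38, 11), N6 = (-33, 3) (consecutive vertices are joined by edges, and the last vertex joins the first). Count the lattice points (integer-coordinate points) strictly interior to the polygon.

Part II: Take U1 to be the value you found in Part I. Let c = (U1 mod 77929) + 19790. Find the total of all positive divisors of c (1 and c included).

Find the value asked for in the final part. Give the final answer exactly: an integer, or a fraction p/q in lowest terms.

Part I: cross terms: (-8*-24 - 4*-32)=320, (4*-24 - 40*-24)=864, (40*13 - 13*-24)=832, (13*11 - -38*13)=637, (-38*3 - -33*11)=249, (-33*-32 - -8*3)=1080; twice the area = |3982| = 3982; area = 1991; boundary points = 4 + 36 + 1 + 1 + 1 + 5 = 48; strictly interior points = area - boundary/2 + 1 = 1968; answer 1968
Part II: U1 = 1968; c = 21758; 21758 = 2 * 11 * 23 * 43; sigma = (1 + 2) * (1 + 11) * (1 + 23) * (1 + 43) = 3 * 12 * 24 * 44 = 38016; answer 38016

38016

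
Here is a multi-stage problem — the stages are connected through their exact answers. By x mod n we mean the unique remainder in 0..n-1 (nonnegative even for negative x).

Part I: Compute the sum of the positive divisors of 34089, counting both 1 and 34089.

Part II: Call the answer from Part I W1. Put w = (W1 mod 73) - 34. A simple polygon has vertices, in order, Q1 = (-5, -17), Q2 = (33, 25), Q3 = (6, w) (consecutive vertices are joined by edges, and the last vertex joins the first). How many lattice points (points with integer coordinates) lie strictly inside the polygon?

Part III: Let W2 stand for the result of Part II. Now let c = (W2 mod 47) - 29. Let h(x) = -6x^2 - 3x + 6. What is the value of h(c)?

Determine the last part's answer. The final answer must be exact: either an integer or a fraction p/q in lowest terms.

Part I: 34089 = 3 * 11 * 1033; sigma = (1 + 3) * (1 + 11) * (1 + 1033) = 4 * 12 * 1034 = 49632; answer 49632
Part II: W1 = 49632; w = 31; cross terms: (-5*25 - 33*-17)=436, (33*31 - 6*25)=873, (6*-17 - -5*31)=53; twice the area = |1362| = 1362; area = 681; boundary points = 2 + 3 + 1 = 6; strictly interior points = area - boundary/2 + 1 = 679; answer 679
Part III: W2 = 679; c = -8; -6*(-8)^2 - 3*(-8)^1 + 6 = (-384) + (24) + (6) = -354; answer -354

-354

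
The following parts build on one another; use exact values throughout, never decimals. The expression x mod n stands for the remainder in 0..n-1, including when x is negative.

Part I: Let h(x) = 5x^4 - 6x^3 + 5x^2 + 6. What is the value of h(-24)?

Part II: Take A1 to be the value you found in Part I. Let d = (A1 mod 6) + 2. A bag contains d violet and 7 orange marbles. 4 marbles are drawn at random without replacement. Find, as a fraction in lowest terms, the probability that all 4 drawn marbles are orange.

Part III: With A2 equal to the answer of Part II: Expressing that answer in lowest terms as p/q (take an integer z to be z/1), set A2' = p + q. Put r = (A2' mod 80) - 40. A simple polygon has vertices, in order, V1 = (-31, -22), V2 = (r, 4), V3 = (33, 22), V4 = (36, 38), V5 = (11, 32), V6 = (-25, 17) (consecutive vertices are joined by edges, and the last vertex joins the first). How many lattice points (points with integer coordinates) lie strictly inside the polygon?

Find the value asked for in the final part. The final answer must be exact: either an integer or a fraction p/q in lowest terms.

1123

Part I: 5*(-24)^4 - 6*(-24)^3 + 5*(-24)^2 + 6 = (1658880) + (82944) + (2880) + (6) = 1744710; answer 1744710
Part II: A1 = 1744710; d = 2; total draws C(9,4) = 126; favorable C(7,4) = 35; P = 5/18; answer 5/18
Part III: A2 = 5/18; threaded value p + q = 23; r = -17; cross terms: (-31*4 - -17*-22)=-498, (-17*22 - 33*4)=-506, (33*38 - 36*22)=462, (36*32 - 11*38)=734, (11*17 - -25*32)=987, (-25*-22 - -31*17)=1077; twice the area = |2256| = 2256; area = 1128; boundary points = 2 + 2 + 1 + 1 + 3 + 3 = 12; strictly interior points = area - boundary/2 + 1 = 1123; answer 1123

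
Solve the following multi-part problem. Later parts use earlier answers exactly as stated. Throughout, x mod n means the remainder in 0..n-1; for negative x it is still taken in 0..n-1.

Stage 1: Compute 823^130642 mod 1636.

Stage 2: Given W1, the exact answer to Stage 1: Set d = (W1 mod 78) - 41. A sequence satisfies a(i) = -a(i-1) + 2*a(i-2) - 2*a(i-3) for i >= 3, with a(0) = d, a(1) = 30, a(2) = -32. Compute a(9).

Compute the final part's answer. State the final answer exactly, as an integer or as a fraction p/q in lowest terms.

10356

Stage 1: squarings mod 1636: 823^1=823, 823^2=25, 823^4=625, 823^8=1257, 823^16=1309, 823^32=589, 823^64=89, 823^128=1377, 823^256=5, 823^512=25, 823^1024=625, 823^2048=1257, 823^4096=1309, 823^8192=589, 823^16384=89, 823^32768=1377, 823^65536=5; 823^130642 = 823^2 * 823^16 * 823^64 * 823^512 * 823^1024 * 823^2048 * 823^4096 * 823^8192 * 823^16384 * 823^32768 * 823^65536 = 445 (mod 1636); answer 445
Stage 2: W1 = 445; d = 14; a(3) = -1*(-32) + 2*(30) - 2*(14) = 64; iterating: a(3)=64, a(4)=-188, a(5)=380, a(6)=-884, a(7)=2020, a(8)=-4548, a(9)=10356; answer 10356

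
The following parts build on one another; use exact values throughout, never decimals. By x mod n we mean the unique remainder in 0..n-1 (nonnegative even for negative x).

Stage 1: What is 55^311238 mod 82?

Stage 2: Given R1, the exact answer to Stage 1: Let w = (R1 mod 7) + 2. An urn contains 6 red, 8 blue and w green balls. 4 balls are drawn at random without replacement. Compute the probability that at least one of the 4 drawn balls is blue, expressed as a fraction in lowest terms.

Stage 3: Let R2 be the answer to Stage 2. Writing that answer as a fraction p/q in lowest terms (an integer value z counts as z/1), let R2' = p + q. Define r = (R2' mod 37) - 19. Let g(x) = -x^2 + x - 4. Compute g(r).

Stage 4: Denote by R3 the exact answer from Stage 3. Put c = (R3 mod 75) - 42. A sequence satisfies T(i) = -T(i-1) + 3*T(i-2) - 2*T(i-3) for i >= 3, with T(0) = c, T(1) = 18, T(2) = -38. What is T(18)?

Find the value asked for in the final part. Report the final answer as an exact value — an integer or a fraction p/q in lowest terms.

-125764758

Stage 1: squarings mod 82: 55^1=55, 55^2=73, 55^4=81, 55^8=1, 55^16=1, 55^32=1, 55^64=1, 55^128=1, 55^256=1, 55^512=1, 55^1024=1, 55^2048=1, 55^4096=1, 55^8192=1, 55^16384=1, 55^32768=1, 55^65536=1, 55^131072=1, 55^262144=1; 55^311238 = 55^2 * 55^4 * 55^64 * 55^128 * 55^256 * 55^512 * 55^1024 * 55^2048 * 55^4096 * 55^8192 * 55^32768 * 55^262144 = 9 (mod 82); answer 9
Stage 2: R1 = 9; w = 4; total draws C(18,4) = 3060; complement C(10,4) = 210; favorable 3060 - 210 = 2850; P = 95/102; answer 95/102
Stage 3: R2 = 95/102; threaded value p + q = 197; r = -7; -1*(-7)^2 + 1*(-7)^1 - 4 = (-49) + (-7) + (-4) = -60; answer -60
Stage 4: R3 = -60; c = -27; T(3) = -1*(-38) + 3*(18) - 2*(-27) = 146; iterating: T(3)=146, T(4)=-296, T(5)=810, T(6)=-1990, T(7)=5012, T(8)=-12602, T(9)=31618, T(10)=-79448, T(11)=199506, T(12)=-501086, T(13)=1258500, T(14)=-3160770, T(15)=7938442, T(16)=-19937752, T(17)=50074618, T(18)=-125764758; answer -125764758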